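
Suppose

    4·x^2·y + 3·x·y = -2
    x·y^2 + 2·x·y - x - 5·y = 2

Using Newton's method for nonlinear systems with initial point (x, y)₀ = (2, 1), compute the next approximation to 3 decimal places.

At (2, 1): F = (24.000, -3.000).
Jacobian J = [[8·x·y + 3·y, 4·x^2 + 3·x], [y^2 + 2·y - 1, 2·x·y + 2·x - 5]].
At the point, J = [[19.000, 22.000], [2.000, 3.000]] (det J = 13.000).
Solving J·Δ = −F gives Δ = (-10.615, 8.077).
Then the next iterate is (x, y)₁ = (-8.615, 9.077).

(-8.615, 9.077)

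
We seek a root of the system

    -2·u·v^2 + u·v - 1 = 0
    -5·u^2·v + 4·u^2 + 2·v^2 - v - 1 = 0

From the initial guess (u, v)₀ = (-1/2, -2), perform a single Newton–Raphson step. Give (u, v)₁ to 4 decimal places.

(-0.8861, -0.2532)

At (-1/2, -2): F = (4.0000, 12.5000).
Jacobian J = [[-2·v^2 + v, -4·u·v + u], [-10·u·v + 8·u, -5·u^2 + 4·v - 1]].
At the point, J = [[-10.0000, -4.5000], [-14.0000, -10.2500]] (det J = 39.5000).
Solving J·Δ = −F gives Δ = (-0.3861, 1.7468).
Then the next iterate is (u, v)₁ = (-0.8861, -0.2532).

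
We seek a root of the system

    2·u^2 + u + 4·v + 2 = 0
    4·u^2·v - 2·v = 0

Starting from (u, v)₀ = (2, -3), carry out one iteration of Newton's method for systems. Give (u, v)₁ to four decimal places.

(1.4717, -1.8113)

At (2, -3): F = (0.0000, -42.0000).
Jacobian J = [[4·u + 1, 4], [8·u·v, 4·u^2 - 2]].
At the point, J = [[9.0000, 4.0000], [-48.0000, 14.0000]] (det J = 318.0000).
Solving J·Δ = −F gives Δ = (-0.5283, 1.1887).
Then the next iterate is (u, v)₁ = (1.4717, -1.8113).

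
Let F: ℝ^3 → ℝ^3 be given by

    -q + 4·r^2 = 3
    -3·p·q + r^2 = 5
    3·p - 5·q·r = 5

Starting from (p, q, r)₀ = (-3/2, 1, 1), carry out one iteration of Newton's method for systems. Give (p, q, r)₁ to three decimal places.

(-26.667, -15.000, -1.000)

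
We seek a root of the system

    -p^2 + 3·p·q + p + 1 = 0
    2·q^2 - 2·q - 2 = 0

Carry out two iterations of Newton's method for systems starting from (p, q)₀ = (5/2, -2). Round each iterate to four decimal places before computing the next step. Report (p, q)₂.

(0.9395, -0.6667)

At (5/2, -2): F = (-17.7500, 10.0000).
Jacobian J = [[-2·p + 3·q + 1, 3·p], [0, 4·q - 2]].
At the point, J = [[-10.0000, 7.5000], [0.0000, -10.0000]] (det J = 100.0000).
Solving J·Δ = −F gives Δ = (-1.0250, 1.0000).
Then the next iterate is (p, q)₁ = (1.4750, -1.0000).
Round to (1.4750, -1.0000) and repeat: F = (-4.125625, 2.0000), J = [[-4.9500, 4.4250], [0.0000, -6.0000]].
Δ = (-0.5355, 0.3333), so (p, q)₂ = (0.9395, -0.6667).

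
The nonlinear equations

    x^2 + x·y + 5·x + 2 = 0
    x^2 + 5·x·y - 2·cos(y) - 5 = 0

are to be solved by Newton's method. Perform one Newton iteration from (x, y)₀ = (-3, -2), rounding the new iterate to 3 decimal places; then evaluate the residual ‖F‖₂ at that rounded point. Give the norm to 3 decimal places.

At (-3, -2): F = (2.000, 34.83229).
Jacobian J = [[2·x + y + 5, x], [2·x + 5·y, 5·x + 2·sin(y)]].
At the point, J = [[-3.000, -3.000], [-16.000, -16.81859]] (det J = 2.45578).
Solving J·Δ = −F gives Δ = (-28.854, 29.521).
Then the next iterate is (x, y)₁ = (-31.854, 27.521).
Re-evaluating at (-31.854, 27.521): F = (-19.24662, -3372.13353), so ‖F‖₂ = 3372.188.

3372.188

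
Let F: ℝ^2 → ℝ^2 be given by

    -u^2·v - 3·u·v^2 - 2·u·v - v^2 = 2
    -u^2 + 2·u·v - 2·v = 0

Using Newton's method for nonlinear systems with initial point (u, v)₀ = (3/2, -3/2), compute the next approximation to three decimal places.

(0.977, -0.887)

At (3/2, -3/2): F = (-6.500, -3.750).
Jacobian J = [[-2·u·v - 3·v^2 - 2·v, -u^2 - 6·u·v - 2·u - 2·v], [-2·u + 2·v, 2·u - 2]].
At the point, J = [[0.750, 11.250], [-6.000, 1.000]] (det J = 68.250).
Solving J·Δ = −F gives Δ = (-0.523, 0.613).
Then the next iterate is (u, v)₁ = (0.977, -0.887).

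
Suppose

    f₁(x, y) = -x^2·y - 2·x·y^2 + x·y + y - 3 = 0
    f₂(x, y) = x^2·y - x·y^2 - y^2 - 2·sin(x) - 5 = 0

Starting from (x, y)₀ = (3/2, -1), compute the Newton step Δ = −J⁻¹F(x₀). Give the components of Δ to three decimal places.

At (3/2, -1): F = (-6.250, -11.74499).
Jacobian J = [[-2·x·y - 2·y^2 + y, -x^2 - 4·x·y + x + 1], [2·x·y - y^2 - 2·cos(x), x^2 - 2·x·y - 2·y]].
At the point, J = [[0.000, 6.250], [-4.14147, 7.250]] (det J = 25.88422).
Solving J·Δ = −F gives Δ = (-1.085, 1.000).

(-1.085, 1.000)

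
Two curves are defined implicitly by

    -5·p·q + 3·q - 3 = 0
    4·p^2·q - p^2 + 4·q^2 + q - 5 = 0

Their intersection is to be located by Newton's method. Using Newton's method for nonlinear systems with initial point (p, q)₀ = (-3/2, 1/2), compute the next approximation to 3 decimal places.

At (-3/2, 1/2): F = (2.250, -1.250).
Jacobian J = [[-5·q, -5·p + 3], [8·p·q - 2·p, 4·p^2 + 8·q + 1]].
At the point, J = [[-2.500, 10.500], [-3.000, 14.000]] (det J = -3.500).
Solving J·Δ = −F gives Δ = (12.750, 2.821).
Then the next iterate is (p, q)₁ = (11.250, 3.321).

(11.250, 3.321)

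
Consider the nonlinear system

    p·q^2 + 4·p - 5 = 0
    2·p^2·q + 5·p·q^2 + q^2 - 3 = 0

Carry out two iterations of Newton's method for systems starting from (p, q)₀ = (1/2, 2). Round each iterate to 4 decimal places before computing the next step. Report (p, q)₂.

(1.1868, 0.6085)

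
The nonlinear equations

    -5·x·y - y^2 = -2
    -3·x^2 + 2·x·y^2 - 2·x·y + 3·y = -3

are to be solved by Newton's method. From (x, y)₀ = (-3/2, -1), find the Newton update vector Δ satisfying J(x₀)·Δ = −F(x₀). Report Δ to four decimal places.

At (-3/2, -1): F = (-6.5000, -12.7500).
Jacobian J = [[-5·y, -5·x - 2·y], [-6·x + 2·y^2 - 2·y, 4·x·y - 2·x + 3]].
At the point, J = [[5.0000, 9.5000], [13.0000, 12.0000]] (det J = -63.5000).
Solving J·Δ = −F gives Δ = (0.6791, 0.3268).

(0.6791, 0.3268)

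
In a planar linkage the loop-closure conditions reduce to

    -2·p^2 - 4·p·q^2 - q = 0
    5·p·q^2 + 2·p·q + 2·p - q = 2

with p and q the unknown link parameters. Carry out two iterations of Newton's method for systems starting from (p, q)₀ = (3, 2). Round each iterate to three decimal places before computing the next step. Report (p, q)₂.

(0.251, 1.427)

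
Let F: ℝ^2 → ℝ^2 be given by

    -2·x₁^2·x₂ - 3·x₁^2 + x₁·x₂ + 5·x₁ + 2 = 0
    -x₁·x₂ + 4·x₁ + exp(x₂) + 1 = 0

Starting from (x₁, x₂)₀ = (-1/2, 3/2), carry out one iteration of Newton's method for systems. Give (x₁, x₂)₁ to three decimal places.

At (-1/2, 3/2): F = (-2.750, 4.23169).
Jacobian J = [[-4·x₁·x₂ - 6·x₁ + x₂ + 5, -2·x₁^2 + x₁], [-x₂ + 4, -x₁ + exp(x₂)]].
At the point, J = [[12.500, -1.000], [2.500, 4.98169]] (det J = 64.77111).
Solving J·Δ = −F gives Δ = (0.146, -0.923).
Then the next iterate is (x₁, x₂)₁ = (-0.354, 0.577).

(-0.354, 0.577)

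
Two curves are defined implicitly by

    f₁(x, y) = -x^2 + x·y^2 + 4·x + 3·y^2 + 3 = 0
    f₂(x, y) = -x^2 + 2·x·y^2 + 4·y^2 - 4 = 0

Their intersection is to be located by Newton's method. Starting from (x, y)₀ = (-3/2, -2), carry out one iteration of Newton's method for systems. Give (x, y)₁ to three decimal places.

At (-3/2, -2): F = (0.750, -2.250).
Jacobian J = [[-2·x + y^2 + 4, 2·x·y + 6·y], [-2·x + 2·y^2, 4·x·y + 8·y]].
At the point, J = [[11.000, -6.000], [11.000, -4.000]] (det J = 22.000).
Solving J·Δ = −F gives Δ = (0.750, 1.500).
Then the next iterate is (x, y)₁ = (-0.750, -0.500).

(-0.750, -0.500)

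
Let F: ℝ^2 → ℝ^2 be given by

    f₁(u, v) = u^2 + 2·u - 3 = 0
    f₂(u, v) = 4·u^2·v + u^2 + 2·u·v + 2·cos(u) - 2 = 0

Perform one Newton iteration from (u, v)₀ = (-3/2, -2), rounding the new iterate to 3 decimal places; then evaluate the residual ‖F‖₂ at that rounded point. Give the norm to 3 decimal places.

1204.417

At (-3/2, -2): F = (-3.750, -11.60853).
Jacobian J = [[2·u + 2, 0], [8·u·v + 2·u + 2·v - 2·sin(u), 4·u^2 + 2·u]].
At the point, J = [[-1.000, 0.000], [18.99499, 6.000]] (det J = -6.000).
Solving J·Δ = −F gives Δ = (-3.750, 13.807).
Then the next iterate is (u, v)₁ = (-5.250, 11.807).
Re-evaluating at (-5.250, 11.807): F = (14.06250, 1204.33492), so ‖F‖₂ = 1204.417.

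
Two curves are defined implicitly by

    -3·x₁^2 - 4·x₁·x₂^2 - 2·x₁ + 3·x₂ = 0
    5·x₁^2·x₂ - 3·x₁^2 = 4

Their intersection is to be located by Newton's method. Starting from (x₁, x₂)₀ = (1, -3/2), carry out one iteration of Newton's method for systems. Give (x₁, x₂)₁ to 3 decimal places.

(0.457, -0.883)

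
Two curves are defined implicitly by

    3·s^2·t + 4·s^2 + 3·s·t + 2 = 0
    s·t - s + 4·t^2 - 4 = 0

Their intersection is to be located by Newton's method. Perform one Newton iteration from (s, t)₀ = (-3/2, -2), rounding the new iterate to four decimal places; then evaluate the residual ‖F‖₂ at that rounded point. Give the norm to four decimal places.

4941.8266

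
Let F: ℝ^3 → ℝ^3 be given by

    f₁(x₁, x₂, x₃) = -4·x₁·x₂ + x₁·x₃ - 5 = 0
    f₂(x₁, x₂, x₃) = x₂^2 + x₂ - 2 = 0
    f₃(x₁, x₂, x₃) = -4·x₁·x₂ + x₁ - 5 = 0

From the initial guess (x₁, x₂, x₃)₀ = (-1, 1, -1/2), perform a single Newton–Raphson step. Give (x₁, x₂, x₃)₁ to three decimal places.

At (-1, 1, -1/2): F = (-0.500, 0.000, -2.000).
Jacobian J = [[-4·x₂ + x₃, -4·x₁, x₁], [0, 2·x₂ + 1, 0], [-4·x₂ + 1, -4·x₁, 0]].
At the point, J = [[-4.500, 4.000, -1.000], [0.000, 3.000, 0.000], [-3.000, 4.000, 0.000]] (det J = -9.000).
Solving J·Δ = −F gives Δ = (-0.667, 0.000, 2.500).
Then the next iterate is (x₁, x₂, x₃)₁ = (-1.667, 1.000, 2.000).

(-1.667, 1.000, 2.000)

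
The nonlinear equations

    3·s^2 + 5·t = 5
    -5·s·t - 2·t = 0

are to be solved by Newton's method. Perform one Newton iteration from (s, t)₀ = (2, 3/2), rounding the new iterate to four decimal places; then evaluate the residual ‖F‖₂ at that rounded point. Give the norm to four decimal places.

At (2, 3/2): F = (14.5000, -18.0000).
Jacobian J = [[6·s, 5], [-5·t, -5·s - 2]].
At the point, J = [[12.0000, 5.0000], [-7.5000, -12.0000]] (det J = -106.5000).
Solving J·Δ = −F gives Δ = (-0.7887, -1.0070).
Then the next iterate is (s, t)₁ = (1.2113, 0.4930).
Re-evaluating at (1.2113, 0.4930): F = (1.866743, -3.971854), so ‖F‖₂ = 4.3887.

4.3887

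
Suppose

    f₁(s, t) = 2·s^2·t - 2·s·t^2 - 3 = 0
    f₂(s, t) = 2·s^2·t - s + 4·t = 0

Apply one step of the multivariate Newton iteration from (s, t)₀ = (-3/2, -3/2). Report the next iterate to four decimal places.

(-0.4747, -1.1414)

At (-3/2, -3/2): F = (-3.0000, -11.2500).
Jacobian J = [[4·s·t - 2·t^2, 2·s^2 - 4·s·t], [4·s·t - 1, 2·s^2 + 4]].
At the point, J = [[4.5000, -4.5000], [8.0000, 8.5000]] (det J = 74.2500).
Solving J·Δ = −F gives Δ = (1.0253, 0.3586).
Then the next iterate is (s, t)₁ = (-0.4747, -1.1414).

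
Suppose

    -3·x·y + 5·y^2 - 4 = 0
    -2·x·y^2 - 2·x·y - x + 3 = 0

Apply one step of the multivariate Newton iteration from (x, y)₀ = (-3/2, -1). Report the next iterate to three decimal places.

(0.931, -0.310)

At (-3/2, -1): F = (-3.500, 4.500).
Jacobian J = [[-3·y, -3·x + 10·y], [-2·y^2 - 2·y - 1, -4·x·y - 2·x]].
At the point, J = [[3.000, -5.500], [-1.000, -3.000]] (det J = -14.500).
Solving J·Δ = −F gives Δ = (2.431, 0.690).
Then the next iterate is (x, y)₁ = (0.931, -0.310).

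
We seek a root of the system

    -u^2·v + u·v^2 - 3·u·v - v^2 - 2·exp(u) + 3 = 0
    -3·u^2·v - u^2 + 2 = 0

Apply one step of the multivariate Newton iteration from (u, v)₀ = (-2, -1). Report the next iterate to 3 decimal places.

At (-2, -1): F = (-2.27067, 10.000).
Jacobian J = [[-2·u·v + v^2 - 3·v - 2·exp(u), -u^2 + 2·u·v - 3·u - 2·v], [-6·u·v - 2·u, -3·u^2]].
At the point, J = [[-0.27067, 8.000], [-8.000, -12.000]] (det J = 67.24805).
Solving J·Δ = −F gives Δ = (0.784, 0.310).
Then the next iterate is (u, v)₁ = (-1.216, -0.690).

(-1.216, -0.690)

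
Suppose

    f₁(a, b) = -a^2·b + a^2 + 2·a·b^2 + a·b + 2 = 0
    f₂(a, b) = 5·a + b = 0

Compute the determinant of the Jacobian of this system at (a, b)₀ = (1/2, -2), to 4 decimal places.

27.7500

J = [[-2·a·b + 2·a + 2·b^2 + b, -a^2 + 4·a·b + a], [5, 1]].
At the point, J = [[9.0000, -3.7500], [5.0000, 1.0000]].
det J = 27.7500.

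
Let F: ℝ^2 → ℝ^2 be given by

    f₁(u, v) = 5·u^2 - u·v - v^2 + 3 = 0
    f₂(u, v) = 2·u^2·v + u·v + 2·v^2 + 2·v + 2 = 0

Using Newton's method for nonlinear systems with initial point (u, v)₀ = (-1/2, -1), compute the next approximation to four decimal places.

At (-1/2, -1): F = (2.7500, 2.0000).
Jacobian J = [[10·u - v, -u - 2·v], [4·u·v + v, 2·u^2 + u + 4·v + 2]].
At the point, J = [[-4.0000, 2.5000], [1.0000, -2.0000]] (det J = 5.5000).
Solving J·Δ = −F gives Δ = (1.9091, 1.9545).
Then the next iterate is (u, v)₁ = (1.4091, 0.9545).

(1.4091, 0.9545)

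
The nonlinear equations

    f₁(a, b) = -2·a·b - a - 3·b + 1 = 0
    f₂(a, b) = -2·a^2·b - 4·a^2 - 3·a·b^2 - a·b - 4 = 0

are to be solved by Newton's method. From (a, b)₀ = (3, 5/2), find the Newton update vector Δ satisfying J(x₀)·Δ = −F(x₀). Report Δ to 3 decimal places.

(0.989, -3.382)

At (3, 5/2): F = (-24.500, -148.750).
Jacobian J = [[-2·b - 1, -2·a - 3], [-4·a·b - 8·a - 3·b^2 - b, -2·a^2 - 6·a·b - a]].
At the point, J = [[-6.000, -9.000], [-75.250, -66.000]] (det J = -281.250).
Solving J·Δ = −F gives Δ = (0.989, -3.382).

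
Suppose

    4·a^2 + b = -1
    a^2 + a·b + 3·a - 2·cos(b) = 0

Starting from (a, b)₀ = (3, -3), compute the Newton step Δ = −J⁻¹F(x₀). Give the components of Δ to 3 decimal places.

At (3, -3): F = (34.000, 10.97998).
Jacobian J = [[8·a, 1], [2·a + b + 3, a + 2·sin(b)]].
At the point, J = [[24.000, 1.000], [6.000, 2.71776]] (det J = 59.22624).
Solving J·Δ = −F gives Δ = (-1.375, -1.005).

(-1.375, -1.005)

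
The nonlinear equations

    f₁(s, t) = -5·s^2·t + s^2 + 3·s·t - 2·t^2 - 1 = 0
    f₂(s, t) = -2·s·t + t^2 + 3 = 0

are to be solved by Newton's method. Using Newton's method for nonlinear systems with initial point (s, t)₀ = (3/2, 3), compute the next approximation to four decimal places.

(1.2411, 1.4823)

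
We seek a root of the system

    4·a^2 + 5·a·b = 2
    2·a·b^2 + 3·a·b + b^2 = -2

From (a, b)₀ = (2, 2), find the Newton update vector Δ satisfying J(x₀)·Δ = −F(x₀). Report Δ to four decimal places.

(-1.0149, -0.7612)

At (2, 2): F = (34.0000, 34.0000).
Jacobian J = [[8·a + 5·b, 5·a], [2·b^2 + 3·b, 4·a·b + 3·a + 2·b]].
At the point, J = [[26.0000, 10.0000], [14.0000, 26.0000]] (det J = 536.0000).
Solving J·Δ = −F gives Δ = (-1.0149, -0.7612).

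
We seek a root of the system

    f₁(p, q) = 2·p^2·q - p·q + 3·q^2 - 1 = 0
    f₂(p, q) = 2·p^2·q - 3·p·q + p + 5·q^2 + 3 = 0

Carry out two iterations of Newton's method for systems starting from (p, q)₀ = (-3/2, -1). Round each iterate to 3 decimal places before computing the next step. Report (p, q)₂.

At (-3/2, -1): F = (-4.000, -2.500).
Jacobian J = [[4·p·q - q, 2·p^2 - p + 6·q], [4·p·q - 3·q + 1, 2·p^2 - 3·p + 10·q]].
At the point, J = [[7.000, 0.000], [10.000, -1.000]] (det J = -7.000).
Solving J·Δ = −F gives Δ = (0.571, 3.214).
Then the next iterate is (p, q)₁ = (-0.929, 2.214).
Round to (-0.929, 2.214) and repeat: F = (19.58374, 36.57194), J = [[-10.44122, 15.93908], [-13.86922, 26.65308]].
Δ = (-1.065, -1.926), so (p, q)₂ = (-1.994, 0.288).

(-1.994, 0.288)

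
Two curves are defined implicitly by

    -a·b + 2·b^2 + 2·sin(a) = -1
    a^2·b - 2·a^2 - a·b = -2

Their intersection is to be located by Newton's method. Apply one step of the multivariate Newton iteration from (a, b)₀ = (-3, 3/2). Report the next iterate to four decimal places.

(-1.2155, 1.1103)

At (-3, 3/2): F = (9.717760, 2.0000).
Jacobian J = [[-b + 2·cos(a), -a + 4·b], [2·a·b - 4·a - b, a^2 - a]].
At the point, J = [[-3.479985, 9.0000], [1.5000, 12.0000]] (det J = -55.259820).
Solving J·Δ = −F gives Δ = (1.7845, -0.3897).
Then the next iterate is (a, b)₁ = (-1.2155, 1.1103).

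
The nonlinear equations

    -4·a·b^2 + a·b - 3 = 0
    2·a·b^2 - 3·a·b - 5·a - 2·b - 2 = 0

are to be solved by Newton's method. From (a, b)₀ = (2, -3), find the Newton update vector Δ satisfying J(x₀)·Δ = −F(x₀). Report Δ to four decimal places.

(-1.2973, 0.6081)

At (2, -3): F = (-81.0000, 48.0000).
Jacobian J = [[-4·b^2 + b, -8·a·b + a], [2·b^2 - 3·b - 5, 4·a·b - 3·a - 2]].
At the point, J = [[-39.0000, 50.0000], [22.0000, -32.0000]] (det J = 148.0000).
Solving J·Δ = −F gives Δ = (-1.2973, 0.6081).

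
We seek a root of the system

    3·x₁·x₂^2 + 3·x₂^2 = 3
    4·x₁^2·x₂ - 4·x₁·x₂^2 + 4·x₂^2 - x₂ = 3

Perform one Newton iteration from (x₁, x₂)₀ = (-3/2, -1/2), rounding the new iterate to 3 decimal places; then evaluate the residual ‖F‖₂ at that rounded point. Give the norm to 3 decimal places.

0.000

At (-3/2, -1/2): F = (-3.375, -4.500).
Jacobian J = [[3·x₂^2, 6·x₁·x₂ + 6·x₂], [8·x₁·x₂ - 4·x₂^2, 4·x₁^2 - 8·x₁·x₂ + 8·x₂ - 1]].
At the point, J = [[0.750, 1.500], [5.000, -2.000]] (det J = -9.000).
Solving J·Δ = −F gives Δ = (1.500, 1.500).
Then the next iterate is (x₁, x₂)₁ = (0.000, 1.000).
Re-evaluating at (0.000, 1.000): F = (0.000, 0.000), so ‖F‖₂ = 0.000.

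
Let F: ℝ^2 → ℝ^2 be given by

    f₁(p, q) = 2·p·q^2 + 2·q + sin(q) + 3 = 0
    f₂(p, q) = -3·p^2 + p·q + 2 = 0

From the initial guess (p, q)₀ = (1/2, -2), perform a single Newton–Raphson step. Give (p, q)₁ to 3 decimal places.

(0.704, -0.459)

At (1/2, -2): F = (2.09070, 0.250).
Jacobian J = [[2·q^2, 4·p·q + cos(q) + 2], [-6·p + q, p]].
At the point, J = [[8.000, -2.41615], [-5.000, 0.500]] (det J = -8.08073).
Solving J·Δ = −F gives Δ = (0.204, 1.541).
Then the next iterate is (p, q)₁ = (0.704, -0.459).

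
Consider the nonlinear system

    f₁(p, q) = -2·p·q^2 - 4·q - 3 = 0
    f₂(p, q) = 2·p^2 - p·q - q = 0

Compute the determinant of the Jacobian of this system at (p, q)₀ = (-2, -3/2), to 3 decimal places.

-108.500

J = [[-2·q^2, -4·p·q - 4], [4·p - q, -p - 1]].
At the point, J = [[-4.500, -16.000], [-6.500, 1.000]].
det J = -108.500.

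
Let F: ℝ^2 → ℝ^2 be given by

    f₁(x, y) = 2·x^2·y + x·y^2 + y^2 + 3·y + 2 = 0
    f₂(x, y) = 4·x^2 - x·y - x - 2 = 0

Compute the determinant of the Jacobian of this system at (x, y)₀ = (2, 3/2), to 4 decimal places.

-298.5000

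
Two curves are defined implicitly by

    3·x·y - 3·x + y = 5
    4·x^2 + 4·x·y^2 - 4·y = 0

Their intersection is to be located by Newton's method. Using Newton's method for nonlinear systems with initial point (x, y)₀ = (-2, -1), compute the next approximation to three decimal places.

At (-2, -1): F = (6.000, 12.000).
Jacobian J = [[3·y - 3, 3·x + 1], [8·x + 4·y^2, 8·x·y - 4]].
At the point, J = [[-6.000, -5.000], [-12.000, 12.000]] (det J = -132.000).
Solving J·Δ = −F gives Δ = (1.000, 0.000).
Then the next iterate is (x, y)₁ = (-1.000, -1.000).

(-1.000, -1.000)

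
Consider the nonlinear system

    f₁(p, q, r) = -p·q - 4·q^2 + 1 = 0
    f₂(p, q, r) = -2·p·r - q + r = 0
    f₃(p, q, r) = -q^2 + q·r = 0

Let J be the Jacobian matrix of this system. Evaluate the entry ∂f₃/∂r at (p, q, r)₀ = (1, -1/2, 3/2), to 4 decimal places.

-0.5000

∂f₃/∂r = q.
At (1, -1/2, 3/2) this is -0.5000.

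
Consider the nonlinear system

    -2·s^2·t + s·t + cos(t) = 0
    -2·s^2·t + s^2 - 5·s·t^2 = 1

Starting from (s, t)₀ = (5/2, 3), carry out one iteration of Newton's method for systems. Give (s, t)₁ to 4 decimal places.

At (5/2, 3): F = (-30.989992, -144.7500).
Jacobian J = [[-4·s·t + t, -2·s^2 + s - sin(t)], [-4·s·t + 2·s - 5·t^2, -2·s^2 - 10·s·t]].
At the point, J = [[-27.0000, -10.141120], [-70.0000, -87.5000]] (det J = 1652.621599).
Solving J·Δ = −F gives Δ = (-0.7526, -1.0522).
Then the next iterate is (s, t)₁ = (1.7474, 1.9478).

(1.7474, 1.9478)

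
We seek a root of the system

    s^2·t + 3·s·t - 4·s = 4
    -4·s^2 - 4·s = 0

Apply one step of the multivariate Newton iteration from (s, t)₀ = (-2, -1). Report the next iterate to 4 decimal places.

(-1.3333, 1.0000)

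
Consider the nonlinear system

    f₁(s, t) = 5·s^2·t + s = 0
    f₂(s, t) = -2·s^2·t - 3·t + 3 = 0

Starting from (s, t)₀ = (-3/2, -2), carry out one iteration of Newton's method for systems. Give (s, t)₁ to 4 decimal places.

At (-3/2, -2): F = (-24.0000, 18.0000).
Jacobian J = [[10·s·t + 1, 5·s^2], [-4·s·t, -2·s^2 - 3]].
At the point, J = [[31.0000, 11.2500], [-12.0000, -7.5000]] (det J = -97.5000).
Solving J·Δ = −F gives Δ = (-0.2308, 2.7692).
Then the next iterate is (s, t)₁ = (-1.7308, 0.7692).

(-1.7308, 0.7692)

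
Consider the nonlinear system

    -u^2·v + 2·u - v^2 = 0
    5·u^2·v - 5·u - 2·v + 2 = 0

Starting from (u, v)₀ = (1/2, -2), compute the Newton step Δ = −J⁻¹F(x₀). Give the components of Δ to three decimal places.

(0.035, 0.629)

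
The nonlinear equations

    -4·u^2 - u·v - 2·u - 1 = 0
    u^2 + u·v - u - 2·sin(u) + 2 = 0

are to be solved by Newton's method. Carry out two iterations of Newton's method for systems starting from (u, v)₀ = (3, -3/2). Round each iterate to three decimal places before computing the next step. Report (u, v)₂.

(0.379, 0.555)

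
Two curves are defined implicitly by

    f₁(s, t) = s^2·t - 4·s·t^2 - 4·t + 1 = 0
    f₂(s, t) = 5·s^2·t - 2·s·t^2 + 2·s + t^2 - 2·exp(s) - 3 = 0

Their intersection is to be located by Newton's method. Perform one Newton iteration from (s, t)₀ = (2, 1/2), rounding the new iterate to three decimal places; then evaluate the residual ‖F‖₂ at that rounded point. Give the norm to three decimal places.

At (2, 1/2): F = (-1.000, -4.52811).
Jacobian J = [[2·s·t - 4·t^2, s^2 - 8·s·t - 4], [10·s·t - 2·t^2 - 2·exp(s) + 2, 5·s^2 - 4·s·t + 2·t]].
At the point, J = [[1.000, -8.000], [-3.27811, 17.000]] (det J = -9.22490).
Solving J·Δ = −F gives Δ = (-5.770, -0.846).
Then the next iterate is (s, t)₁ = (-3.770, -0.346).
Re-evaluating at (-3.770, -0.346): F = (-0.72835, -34.15205), so ‖F‖₂ = 34.160.

34.160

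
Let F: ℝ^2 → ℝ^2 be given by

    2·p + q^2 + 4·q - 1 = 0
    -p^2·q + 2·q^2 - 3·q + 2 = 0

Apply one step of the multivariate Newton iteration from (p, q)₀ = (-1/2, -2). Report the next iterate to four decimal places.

(2.5000, -1.0667)

At (-1/2, -2): F = (-6.0000, 16.5000).
Jacobian J = [[2, 2·q + 4], [-2·p·q, -p^2 + 4·q - 3]].
At the point, J = [[2.0000, 0.0000], [-2.0000, -11.2500]] (det J = -22.5000).
Solving J·Δ = −F gives Δ = (3.0000, 0.9333).
Then the next iterate is (p, q)₁ = (2.5000, -1.0667).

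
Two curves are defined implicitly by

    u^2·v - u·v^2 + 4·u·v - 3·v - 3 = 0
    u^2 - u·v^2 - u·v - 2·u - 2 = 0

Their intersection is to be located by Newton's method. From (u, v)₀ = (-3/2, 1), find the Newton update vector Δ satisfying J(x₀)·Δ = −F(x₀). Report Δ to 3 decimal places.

(-0.521, -2.200)

At (-3/2, 1): F = (-8.250, 6.250).
Jacobian J = [[2·u·v - v^2 + 4·v, u^2 - 2·u·v + 4·u - 3], [2·u - v^2 - v - 2, -2·u·v - u]].
At the point, J = [[0.000, -3.750], [-7.000, 4.500]] (det J = -26.250).
Solving J·Δ = −F gives Δ = (-0.521, -2.200).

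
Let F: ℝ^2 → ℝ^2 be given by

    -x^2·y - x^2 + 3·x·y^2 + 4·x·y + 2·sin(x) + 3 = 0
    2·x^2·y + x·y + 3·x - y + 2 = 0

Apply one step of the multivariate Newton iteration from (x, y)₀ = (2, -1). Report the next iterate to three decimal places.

(2.269, -0.709)

At (2, -1): F = (2.81859, -1.000).
Jacobian J = [[-2·x·y - 2·x + 3·y^2 + 4·y + 2·cos(x), -x^2 + 6·x·y + 4·x], [4·x·y + y + 3, 2·x^2 + x - 1]].
At the point, J = [[-1.83229, -8.000], [-6.000, 9.000]] (det J = -64.49064).
Solving J·Δ = −F gives Δ = (0.269, 0.291).
Then the next iterate is (x, y)₁ = (2.269, -0.709).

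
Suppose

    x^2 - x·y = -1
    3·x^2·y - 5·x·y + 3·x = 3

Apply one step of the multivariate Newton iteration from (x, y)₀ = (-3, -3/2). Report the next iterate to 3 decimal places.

At (-3, -3/2): F = (5.500, -75.000).
Jacobian J = [[2·x - y, -x], [6·x·y - 5·y + 3, 3·x^2 - 5·x]].
At the point, J = [[-4.500, 3.000], [37.500, 42.000]] (det J = -301.500).
Solving J·Δ = −F gives Δ = (1.512, 0.435).
Then the next iterate is (x, y)₁ = (-1.488, -1.065).

(-1.488, -1.065)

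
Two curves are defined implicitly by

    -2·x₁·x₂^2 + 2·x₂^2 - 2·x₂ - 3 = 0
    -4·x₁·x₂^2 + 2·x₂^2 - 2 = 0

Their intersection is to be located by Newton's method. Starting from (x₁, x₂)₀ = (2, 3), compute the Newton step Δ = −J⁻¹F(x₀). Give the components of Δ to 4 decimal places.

(-1.3056, -0.2500)

At (2, 3): F = (-27.0000, -56.0000).
Jacobian J = [[-2·x₂^2, -4·x₁·x₂ + 4·x₂ - 2], [-4·x₂^2, -8·x₁·x₂ + 4·x₂]].
At the point, J = [[-18.0000, -14.0000], [-36.0000, -36.0000]] (det J = 144.0000).
Solving J·Δ = −F gives Δ = (-1.3056, -0.2500).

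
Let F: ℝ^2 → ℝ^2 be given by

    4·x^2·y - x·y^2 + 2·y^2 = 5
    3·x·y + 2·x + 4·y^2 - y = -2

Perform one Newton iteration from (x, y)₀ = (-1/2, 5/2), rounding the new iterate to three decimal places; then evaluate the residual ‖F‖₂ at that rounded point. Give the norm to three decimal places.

At (-1/2, 5/2): F = (13.125, 19.750).
Jacobian J = [[8·x·y - y^2, 4·x^2 - 2·x·y + 4·y], [3·y + 2, 3·x + 8·y - 1]].
At the point, J = [[-16.250, 13.500], [9.500, 17.500]] (det J = -412.625).
Solving J·Δ = −F gives Δ = (-0.090, -1.080).
Then the next iterate is (x, y)₁ = (-0.590, 1.420).
Re-evaluating at (-0.590, 1.420): F = (2.19968, 4.95220), so ‖F‖₂ = 5.419.

5.419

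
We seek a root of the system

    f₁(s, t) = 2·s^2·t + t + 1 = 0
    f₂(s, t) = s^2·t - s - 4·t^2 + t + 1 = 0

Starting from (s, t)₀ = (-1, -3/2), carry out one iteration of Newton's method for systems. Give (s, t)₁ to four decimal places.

(-0.7564, -0.8205)

At (-1, -3/2): F = (-3.5000, -10.0000).
Jacobian J = [[4·s·t, 2·s^2 + 1], [2·s·t - 1, s^2 - 8·t + 1]].
At the point, J = [[6.0000, 3.0000], [2.0000, 14.0000]] (det J = 78.0000).
Solving J·Δ = −F gives Δ = (0.2436, 0.6795).
Then the next iterate is (s, t)₁ = (-0.7564, -0.8205).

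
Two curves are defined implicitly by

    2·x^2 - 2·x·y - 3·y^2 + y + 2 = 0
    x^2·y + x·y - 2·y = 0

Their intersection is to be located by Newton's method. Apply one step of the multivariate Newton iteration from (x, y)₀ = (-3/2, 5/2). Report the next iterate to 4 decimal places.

(-2.2652, 3.0606)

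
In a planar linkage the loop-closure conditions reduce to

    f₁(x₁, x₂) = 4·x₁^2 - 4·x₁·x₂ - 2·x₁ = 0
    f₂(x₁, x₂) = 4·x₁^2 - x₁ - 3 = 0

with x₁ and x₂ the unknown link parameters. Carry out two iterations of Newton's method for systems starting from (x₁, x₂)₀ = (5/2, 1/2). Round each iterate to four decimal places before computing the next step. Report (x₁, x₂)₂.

At (5/2, 1/2): F = (15.0000, 19.5000).
Jacobian J = [[8·x₁ - 4·x₂ - 2, -4·x₁], [8·x₁ - 1, 0]].
At the point, J = [[16.0000, -10.0000], [19.0000, 0.0000]] (det J = 190.0000).
Solving J·Δ = −F gives Δ = (-1.0263, -0.1421).
Then the next iterate is (x₁, x₂)₁ = (1.4737, 0.3579).
Round to (1.4737, 0.3579) and repeat: F = (3.630018, 4.213467), J = [[8.3580, -5.8948], [10.7896, 0.0000]].
Δ = (-0.3905, 0.0621), so (x₁, x₂)₂ = (1.0832, 0.4200).

(1.0832, 0.4200)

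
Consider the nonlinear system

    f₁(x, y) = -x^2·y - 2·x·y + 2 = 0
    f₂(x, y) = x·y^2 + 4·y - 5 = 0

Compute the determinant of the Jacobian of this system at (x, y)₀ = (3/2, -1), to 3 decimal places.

J = [[-2·x·y - 2·y, -x^2 - 2·x], [y^2, 2·x·y + 4]].
At the point, J = [[5.000, -5.250], [1.000, 1.000]].
det J = 10.250.

10.250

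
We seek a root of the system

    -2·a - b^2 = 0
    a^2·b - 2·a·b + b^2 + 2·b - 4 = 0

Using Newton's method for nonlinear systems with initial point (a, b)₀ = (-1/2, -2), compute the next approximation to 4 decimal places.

At (-1/2, -2): F = (-3.0000, -6.5000).
Jacobian J = [[-2, -2·b], [2·a·b - 2·b, a^2 - 2·a + 2·b + 2]].
At the point, J = [[-2.0000, 4.0000], [6.0000, -0.7500]] (det J = -22.5000).
Solving J·Δ = −F gives Δ = (1.2556, 1.3778).
Then the next iterate is (a, b)₁ = (0.7556, -0.6222).

(0.7556, -0.6222)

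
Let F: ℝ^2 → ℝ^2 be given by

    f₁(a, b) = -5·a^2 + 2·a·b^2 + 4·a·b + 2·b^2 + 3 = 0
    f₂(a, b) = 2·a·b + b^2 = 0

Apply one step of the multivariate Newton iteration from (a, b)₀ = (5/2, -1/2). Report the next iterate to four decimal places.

(1.3422, -0.2269)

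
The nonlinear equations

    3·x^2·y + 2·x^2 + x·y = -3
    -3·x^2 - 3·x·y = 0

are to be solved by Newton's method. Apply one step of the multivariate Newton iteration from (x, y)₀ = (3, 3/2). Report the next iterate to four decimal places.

At (3, 3/2): F = (66.0000, -40.5000).
Jacobian J = [[6·x·y + 4·x + y, 3·x^2 + x], [-6·x - 3·y, -3·x]].
At the point, J = [[40.5000, 30.0000], [-22.5000, -9.0000]] (det J = 310.5000).
Solving J·Δ = −F gives Δ = (-2.0000, 0.5000).
Then the next iterate is (x, y)₁ = (1.0000, 2.0000).

(1.0000, 2.0000)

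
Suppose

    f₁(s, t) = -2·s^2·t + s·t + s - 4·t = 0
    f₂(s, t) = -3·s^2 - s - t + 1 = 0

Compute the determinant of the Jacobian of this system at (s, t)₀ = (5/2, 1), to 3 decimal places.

-216.000

J = [[-4·s·t + t + 1, -2·s^2 + s - 4], [-6·s - 1, -1]].
At the point, J = [[-8.000, -14.000], [-16.000, -1.000]].
det J = -216.000.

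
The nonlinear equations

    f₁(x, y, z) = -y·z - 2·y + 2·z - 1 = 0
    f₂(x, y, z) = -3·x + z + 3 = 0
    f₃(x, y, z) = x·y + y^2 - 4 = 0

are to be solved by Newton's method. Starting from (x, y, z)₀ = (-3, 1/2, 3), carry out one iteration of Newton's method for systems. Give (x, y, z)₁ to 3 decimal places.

At (-3, 1/2, 3): F = (2.500, 15.000, -5.250).
Jacobian J = [[0, -z - 2, -y + 2], [-3, 0, 1], [y, x + 2·y, 0]].
At the point, J = [[0.000, -5.000, 1.500], [-3.000, 0.000, 1.000], [0.500, -2.000, 0.000]] (det J = 6.500).
Solving J·Δ = −F gives Δ = (2.115, -2.096, -8.654).
Then the next iterate is (x, y, z)₁ = (-0.885, -1.596, -5.654).

(-0.885, -1.596, -5.654)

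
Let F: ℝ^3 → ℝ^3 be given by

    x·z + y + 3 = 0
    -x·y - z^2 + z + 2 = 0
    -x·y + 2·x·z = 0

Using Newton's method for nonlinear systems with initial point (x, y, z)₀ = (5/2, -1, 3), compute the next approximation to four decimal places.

(-0.0645, -1.9032, 2.6387)

At (5/2, -1, 3): F = (9.5000, -1.5000, 17.5000).
Jacobian J = [[z, 1, x], [-y, -x, -2·z + 1], [-y + 2·z, -x, 2·x]].
At the point, J = [[3.0000, 1.0000, 2.5000], [1.0000, -2.5000, -5.0000], [7.0000, -2.5000, 5.0000]] (det J = -77.5000).
Solving J·Δ = −F gives Δ = (-2.5645, -0.9032, -0.3613).
Then the next iterate is (x, y, z)₁ = (-0.0645, -1.9032, 2.6387).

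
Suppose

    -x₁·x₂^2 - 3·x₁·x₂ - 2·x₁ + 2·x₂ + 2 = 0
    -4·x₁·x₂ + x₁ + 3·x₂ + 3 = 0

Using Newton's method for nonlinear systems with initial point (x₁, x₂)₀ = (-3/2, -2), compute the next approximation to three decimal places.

(-3.667, 2.000)

At (-3/2, -2): F = (-2.000, -16.500).
Jacobian J = [[-x₂^2 - 3·x₂ - 2, -2·x₁·x₂ - 3·x₁ + 2], [-4·x₂ + 1, -4·x₁ + 3]].
At the point, J = [[0.000, 0.500], [9.000, 9.000]] (det J = -4.500).
Solving J·Δ = −F gives Δ = (-2.167, 4.000).
Then the next iterate is (x₁, x₂)₁ = (-3.667, 2.000).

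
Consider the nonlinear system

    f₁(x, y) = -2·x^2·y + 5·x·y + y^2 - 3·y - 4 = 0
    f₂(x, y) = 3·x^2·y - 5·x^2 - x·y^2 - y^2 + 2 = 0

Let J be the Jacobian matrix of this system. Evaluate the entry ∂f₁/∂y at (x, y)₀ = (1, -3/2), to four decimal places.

-3.0000

∂f₁/∂y = -2·x^2 + 5·x + 2·y - 3.
At (1, -3/2) this is -3.0000.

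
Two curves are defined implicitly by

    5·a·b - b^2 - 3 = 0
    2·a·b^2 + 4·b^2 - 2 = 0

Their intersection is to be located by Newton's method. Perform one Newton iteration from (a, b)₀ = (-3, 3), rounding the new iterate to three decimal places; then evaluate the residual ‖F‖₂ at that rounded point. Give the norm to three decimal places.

11.736

At (-3, 3): F = (-57.000, -20.000).
Jacobian J = [[5·b, 5·a - 2·b], [2·b^2, 4·a·b + 8·b]].
At the point, J = [[15.000, -21.000], [18.000, -12.000]] (det J = 198.000).
Solving J·Δ = −F gives Δ = (-1.333, -3.667).
Then the next iterate is (a, b)₁ = (-4.333, -0.667).
Re-evaluating at (-4.333, -0.667): F = (11.00567, -4.07585), so ‖F‖₂ = 11.736.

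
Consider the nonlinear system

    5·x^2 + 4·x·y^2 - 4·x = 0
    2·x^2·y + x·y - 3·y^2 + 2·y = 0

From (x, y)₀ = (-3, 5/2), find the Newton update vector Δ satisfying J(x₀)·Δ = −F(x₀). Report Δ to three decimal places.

(0.833, -0.425)

At (-3, 5/2): F = (-18.000, 23.750).
Jacobian J = [[10·x + 4·y^2 - 4, 8·x·y], [4·x·y + y, 2·x^2 + x - 6·y + 2]].
At the point, J = [[-9.000, -60.000], [-27.500, 2.000]] (det J = -1668.000).
Solving J·Δ = −F gives Δ = (0.833, -0.425).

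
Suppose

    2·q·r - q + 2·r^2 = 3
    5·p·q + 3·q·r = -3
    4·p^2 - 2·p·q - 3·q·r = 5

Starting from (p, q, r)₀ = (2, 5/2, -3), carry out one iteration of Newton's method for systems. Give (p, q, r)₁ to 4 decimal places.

(1.0980, 1.1995, -2.0566)

At (2, 5/2, -3): F = (-2.5000, 5.5000, 23.5000).
Jacobian J = [[0, 2·r - 1, 2·q + 4·r], [5·q, 5·p + 3·r, 3·q], [8·p - 2·q, -2·p - 3·r, -3·q]].
At the point, J = [[0.0000, -7.0000, -7.0000], [12.5000, 1.0000, 7.5000], [11.0000, 5.0000, -7.5000]] (det J = -1594.2500).
Solving J·Δ = −F gives Δ = (-0.9020, -1.3005, 0.9434).
Then the next iterate is (p, q, r)₁ = (1.0980, 1.1995, -2.0566).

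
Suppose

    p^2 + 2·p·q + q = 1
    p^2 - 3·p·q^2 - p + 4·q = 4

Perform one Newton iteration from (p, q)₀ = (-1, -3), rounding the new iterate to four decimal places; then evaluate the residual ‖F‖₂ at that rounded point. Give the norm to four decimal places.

1.2911

At (-1, -3): F = (3.0000, 13.0000).
Jacobian J = [[2·p + 2·q, 2·p + 1], [2·p - 3·q^2 - 1, -6·p·q + 4]].
At the point, J = [[-8.0000, -1.0000], [-30.0000, -14.0000]] (det J = 82.0000).
Solving J·Δ = −F gives Δ = (0.3537, 0.1707).
Then the next iterate is (p, q)₁ = (-0.6463, -2.8293).
Re-evaluating at (-0.6463, -2.8293): F = (0.245557, 1.267579), so ‖F‖₂ = 1.2911.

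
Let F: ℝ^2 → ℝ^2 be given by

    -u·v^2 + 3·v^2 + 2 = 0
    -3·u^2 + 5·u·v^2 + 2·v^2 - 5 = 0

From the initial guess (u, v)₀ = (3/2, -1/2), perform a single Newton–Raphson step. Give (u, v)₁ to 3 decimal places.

(-2.459, 1.743)

At (3/2, -1/2): F = (2.375, -9.375).
Jacobian J = [[-v^2, -2·u·v + 6·v], [-6·u + 5·v^2, 10·u·v + 4·v]].
At the point, J = [[-0.250, -1.500], [-7.750, -9.500]] (det J = -9.250).
Solving J·Δ = −F gives Δ = (-3.959, 2.243).
Then the next iterate is (u, v)₁ = (-2.459, 1.743).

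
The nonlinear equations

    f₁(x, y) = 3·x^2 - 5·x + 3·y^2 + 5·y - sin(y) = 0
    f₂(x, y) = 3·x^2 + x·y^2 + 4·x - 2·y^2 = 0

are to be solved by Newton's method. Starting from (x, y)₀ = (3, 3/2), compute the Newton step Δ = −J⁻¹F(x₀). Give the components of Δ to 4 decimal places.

(-1.6695, -0.2548)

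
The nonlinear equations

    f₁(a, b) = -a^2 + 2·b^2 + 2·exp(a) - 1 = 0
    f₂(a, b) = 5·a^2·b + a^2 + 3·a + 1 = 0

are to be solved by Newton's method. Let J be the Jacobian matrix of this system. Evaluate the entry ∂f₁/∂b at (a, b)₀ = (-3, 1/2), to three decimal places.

∂f₁/∂b = 4·b.
At (-3, 1/2) this is 2.000.

2.000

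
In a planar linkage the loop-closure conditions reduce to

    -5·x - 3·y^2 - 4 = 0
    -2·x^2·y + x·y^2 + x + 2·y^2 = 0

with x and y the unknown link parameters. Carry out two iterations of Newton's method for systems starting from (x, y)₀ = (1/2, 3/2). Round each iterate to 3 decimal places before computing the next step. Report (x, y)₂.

At (1/2, 3/2): F = (-13.250, 5.375).
Jacobian J = [[-5, -6·y], [-4·x·y + y^2 + 1, -2·x^2 + 2·x·y + 4·y]].
At the point, J = [[-5.000, -9.000], [0.250, 7.000]] (det J = -32.750).
Solving J·Δ = −F gives Δ = (-1.355, -0.719).
Then the next iterate is (x, y)₁ = (-0.855, 0.781).
Round to (-0.855, 0.781) and repeat: F = (-1.55488, -1.29846), J = [[-5.000, -4.686], [4.28098, 0.32644]].
Δ = (0.358, -0.713), so (x, y)₂ = (-0.497, 0.068).

(-0.497, 0.068)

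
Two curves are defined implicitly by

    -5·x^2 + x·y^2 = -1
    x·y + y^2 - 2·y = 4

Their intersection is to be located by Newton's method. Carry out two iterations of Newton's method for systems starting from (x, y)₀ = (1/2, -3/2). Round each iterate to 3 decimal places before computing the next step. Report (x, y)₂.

(0.715, -1.458)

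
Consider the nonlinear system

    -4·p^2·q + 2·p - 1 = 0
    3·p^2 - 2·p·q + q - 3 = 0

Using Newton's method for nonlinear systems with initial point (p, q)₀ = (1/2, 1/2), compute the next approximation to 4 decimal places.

(1.6250, 0.0000)

At (1/2, 1/2): F = (-0.5000, -2.2500).
Jacobian J = [[-8·p·q + 2, -4·p^2], [6·p - 2·q, -2·p + 1]].
At the point, J = [[0.0000, -1.0000], [2.0000, 0.0000]] (det J = 2.0000).
Solving J·Δ = −F gives Δ = (1.1250, -0.5000).
Then the next iterate is (p, q)₁ = (1.6250, 0.0000).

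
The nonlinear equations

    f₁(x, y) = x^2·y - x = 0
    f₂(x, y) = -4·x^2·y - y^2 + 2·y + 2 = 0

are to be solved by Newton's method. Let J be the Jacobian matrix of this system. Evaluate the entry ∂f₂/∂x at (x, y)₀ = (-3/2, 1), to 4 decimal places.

∂f₂/∂x = -8·x·y.
At (-3/2, 1) this is 12.0000.

12.0000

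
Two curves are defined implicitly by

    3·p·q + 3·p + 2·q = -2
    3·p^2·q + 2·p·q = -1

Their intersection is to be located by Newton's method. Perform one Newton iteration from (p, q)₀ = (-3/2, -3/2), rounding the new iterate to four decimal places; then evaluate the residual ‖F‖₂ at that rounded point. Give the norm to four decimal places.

At (-3/2, -3/2): F = (1.2500, -4.6250).
Jacobian J = [[3·q + 3, 3·p + 2], [6·p·q + 2·q, 3·p^2 + 2·p]].
At the point, J = [[-1.5000, -2.5000], [10.5000, 3.7500]] (det J = 20.6250).
Solving J·Δ = −F gives Δ = (0.3333, 0.3000).
Then the next iterate is (p, q)₁ = (-1.1667, -1.2000).
Re-evaluating at (-1.1667, -1.2000): F = (0.300020, -1.100200), so ‖F‖₂ = 1.1404.

1.1404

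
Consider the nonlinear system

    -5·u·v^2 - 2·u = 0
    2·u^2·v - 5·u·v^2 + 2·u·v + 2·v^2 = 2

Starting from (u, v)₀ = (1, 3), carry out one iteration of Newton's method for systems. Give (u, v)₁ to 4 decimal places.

At (1, 3): F = (-47.0000, -17.0000).
Jacobian J = [[-5·v^2 - 2, -10·u·v], [4·u·v - 5·v^2 + 2·v, 2·u^2 - 10·u·v + 2·u + 4·v]].
At the point, J = [[-47.0000, -30.0000], [-27.0000, -14.0000]] (det J = -152.0000).
Solving J·Δ = −F gives Δ = (0.9737, -3.0921).
Then the next iterate is (u, v)₁ = (1.9737, -0.0921).

(1.9737, -0.0921)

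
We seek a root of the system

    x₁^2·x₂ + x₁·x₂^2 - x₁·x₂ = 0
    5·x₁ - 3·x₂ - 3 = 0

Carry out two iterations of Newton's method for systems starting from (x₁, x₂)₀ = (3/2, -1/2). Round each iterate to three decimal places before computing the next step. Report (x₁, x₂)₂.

At (3/2, -1/2): F = (0.000, 6.000).
Jacobian J = [[2·x₁·x₂ + x₂^2 - x₂, x₁^2 + 2·x₁·x₂ - x₁], [5, -3]].
At the point, J = [[-0.750, -0.750], [5.000, -3.000]] (det J = 6.000).
Solving J·Δ = −F gives Δ = (-0.750, 0.750).
Then the next iterate is (x₁, x₂)₁ = (0.750, 0.250).
Round to (0.750, 0.250) and repeat: F = (0.000, 0.000), J = [[0.18750, 0.18750], [5.000, -3.000]].
Δ = (0.000, 0.000), so (x₁, x₂)₂ = (0.750, 0.250).

(0.750, 0.250)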